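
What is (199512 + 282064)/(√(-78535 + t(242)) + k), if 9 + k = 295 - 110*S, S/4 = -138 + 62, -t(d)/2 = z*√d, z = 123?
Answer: 481576/(33726 + I*√(78535 + 2706*√2)) ≈ 14.278 - 0.1215*I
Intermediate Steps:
t(d) = -246*√d
S = -304 (S = 4*(-138 + 62) = 4*(-76) = -304)
k = 33726 (k = -9 + (295 - 110*(-304)) = -9 + (295 + 33440) = -9 + 33735 = 33726)
(199512 + 282064)/(√(-78535 + t(242)) + k) = (199512 + 282064)/(√(-78535 - 2706*√2) + 33726) = 481576/(√(-78535 - 2706*√2) + 33726) = 481576/(33726 + √(-78535 - 2706*√2))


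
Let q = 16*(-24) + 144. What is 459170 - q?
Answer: 459410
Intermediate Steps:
q = -240 (q = -384 + 144 = -240)
459170 - q = 459170 - 1*(-240) = 459170 + 240 = 459410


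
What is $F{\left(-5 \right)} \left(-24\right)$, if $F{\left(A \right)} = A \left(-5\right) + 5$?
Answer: $-720$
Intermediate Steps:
$F{\left(A \right)} = 5 - 5 A$ ($F{\left(A \right)} = - 5 A + 5 = 5 - 5 A$)
$F{\left(-5 \right)} \left(-24\right) = \left(5 - -25\right) \left(-24\right) = \left(5 + 25\right) \left(-24\right) = 30 \left(-24\right) = -720$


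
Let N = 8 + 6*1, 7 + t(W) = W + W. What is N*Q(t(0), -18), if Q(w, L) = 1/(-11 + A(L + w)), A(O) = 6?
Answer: -14/5 ≈ -2.8000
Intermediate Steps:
t(W) = -7 + 2*W (t(W) = -7 + (W + W) = -7 + 2*W)
Q(w, L) = -⅕ (Q(w, L) = 1/(-11 + 6) = 1/(-5) = -⅕)
N = 14 (N = 8 + 6 = 14)
N*Q(t(0), -18) = 14*(-⅕) = -14/5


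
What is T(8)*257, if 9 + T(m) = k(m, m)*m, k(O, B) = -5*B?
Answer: -84553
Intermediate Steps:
T(m) = -9 - 5*m**2 (T(m) = -9 + (-5*m)*m = -9 - 5*m**2)
T(8)*257 = (-9 - 5*8**2)*257 = (-9 - 5*64)*257 = (-9 - 320)*257 = -329*257 = -84553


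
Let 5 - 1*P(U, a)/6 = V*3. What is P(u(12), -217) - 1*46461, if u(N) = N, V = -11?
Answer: -46233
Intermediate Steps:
P(U, a) = 228 (P(U, a) = 30 - (-66)*3 = 30 - 6*(-33) = 30 + 198 = 228)
P(u(12), -217) - 1*46461 = 228 - 1*46461 = 228 - 46461 = -46233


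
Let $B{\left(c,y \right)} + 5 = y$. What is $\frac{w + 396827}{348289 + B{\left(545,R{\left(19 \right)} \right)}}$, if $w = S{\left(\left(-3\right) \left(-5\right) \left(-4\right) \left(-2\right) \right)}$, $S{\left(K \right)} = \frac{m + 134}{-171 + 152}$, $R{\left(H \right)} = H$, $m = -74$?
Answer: $\frac{7539653}{6617757} \approx 1.1393$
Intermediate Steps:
$B{\left(c,y \right)} = -5 + y$
$S{\left(K \right)} = - \frac{60}{19}$ ($S{\left(K \right)} = \frac{-74 + 134}{-171 + 152} = \frac{60}{-19} = 60 \left(- \frac{1}{19}\right) = - \frac{60}{19}$)
$w = - \frac{60}{19} \approx -3.1579$
$\frac{w + 396827}{348289 + B{\left(545,R{\left(19 \right)} \right)}} = \frac{- \frac{60}{19} + 396827}{348289 + \left(-5 + 19\right)} = \frac{7539653}{19 \left(348289 + 14\right)} = \frac{7539653}{19 \cdot 348303} = \frac{7539653}{19} \cdot \frac{1}{348303} = \frac{7539653}{6617757}$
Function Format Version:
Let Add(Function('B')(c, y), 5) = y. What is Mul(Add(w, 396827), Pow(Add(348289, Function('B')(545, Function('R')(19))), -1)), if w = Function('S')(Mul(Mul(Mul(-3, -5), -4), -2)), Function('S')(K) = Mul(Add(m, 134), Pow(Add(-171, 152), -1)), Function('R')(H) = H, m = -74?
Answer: Rational(7539653, 6617757) ≈ 1.1393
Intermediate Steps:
Function('B')(c, y) = Add(-5, y)
Function('S')(K) = Rational(-60, 19) (Function('S')(K) = Mul(Add(-74, 134), Pow(Add(-171, 152), -1)) = Mul(60, Pow(-19, -1)) = Mul(60, Rational(-1, 19)) = Rational(-60, 19))
w = Rational(-60, 19) ≈ -3.1579
Mul(Add(w, 396827), Pow(Add(348289, Function('B')(545, Function('R')(19))), -1)) = Mul(Add(Rational(-60, 19), 396827), Pow(Add(348289, Add(-5, 19)), -1)) = Mul(Rational(7539653, 19), Pow(Add(348289, 14), -1)) = Mul(Rational(7539653, 19), Pow(348303, -1)) = Mul(Rational(7539653, 19), Rational(1, 348303)) = Rational(7539653, 6617757)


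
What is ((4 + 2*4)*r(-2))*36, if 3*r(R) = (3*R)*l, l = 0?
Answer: 0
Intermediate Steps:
r(R) = 0 (r(R) = ((3*R)*0)/3 = (⅓)*0 = 0)
((4 + 2*4)*r(-2))*36 = ((4 + 2*4)*0)*36 = ((4 + 8)*0)*36 = (12*0)*36 = 0*36 = 0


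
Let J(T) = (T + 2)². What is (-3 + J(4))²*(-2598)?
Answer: -2829222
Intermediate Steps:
J(T) = (2 + T)²
(-3 + J(4))²*(-2598) = (-3 + (2 + 4)²)²*(-2598) = (-3 + 6²)²*(-2598) = (-3 + 36)²*(-2598) = 33²*(-2598) = 1089*(-2598) = -2829222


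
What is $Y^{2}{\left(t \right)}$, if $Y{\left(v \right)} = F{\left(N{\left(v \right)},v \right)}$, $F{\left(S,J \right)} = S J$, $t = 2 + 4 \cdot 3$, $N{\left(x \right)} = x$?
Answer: $38416$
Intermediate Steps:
$t = 14$ ($t = 2 + 12 = 14$)
$F{\left(S,J \right)} = J S$
$Y{\left(v \right)} = v^{2}$ ($Y{\left(v \right)} = v v = v^{2}$)
$Y^{2}{\left(t \right)} = \left(14^{2}\right)^{2} = 196^{2} = 38416$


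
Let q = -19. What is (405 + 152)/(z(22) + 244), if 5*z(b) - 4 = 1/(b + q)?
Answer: 8355/3673 ≈ 2.2747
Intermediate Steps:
z(b) = 4/5 + 1/(5*(-19 + b)) (z(b) = 4/5 + 1/(5*(b - 19)) = 4/5 + 1/(5*(-19 + b)))
(405 + 152)/(z(22) + 244) = (405 + 152)/((-75 + 4*22)/(5*(-19 + 22)) + 244) = 557/((1/5)*(-75 + 88)/3 + 244) = 557/((1/5)*(1/3)*13 + 244) = 557/(13/15 + 244) = 557/(3673/15) = 557*(15/3673) = 8355/3673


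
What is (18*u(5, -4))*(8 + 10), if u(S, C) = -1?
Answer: -324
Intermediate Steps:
(18*u(5, -4))*(8 + 10) = (18*(-1))*(8 + 10) = -18*18 = -324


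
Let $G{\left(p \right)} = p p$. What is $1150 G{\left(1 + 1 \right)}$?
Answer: $4600$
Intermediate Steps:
$G{\left(p \right)} = p^{2}$
$1150 G{\left(1 + 1 \right)} = 1150 \left(1 + 1\right)^{2} = 1150 \cdot 2^{2} = 1150 \cdot 4 = 4600$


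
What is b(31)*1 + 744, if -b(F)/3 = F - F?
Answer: 744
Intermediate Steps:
b(F) = 0 (b(F) = -3*(F - F) = -3*0 = 0)
b(31)*1 + 744 = 0*1 + 744 = 0 + 744 = 744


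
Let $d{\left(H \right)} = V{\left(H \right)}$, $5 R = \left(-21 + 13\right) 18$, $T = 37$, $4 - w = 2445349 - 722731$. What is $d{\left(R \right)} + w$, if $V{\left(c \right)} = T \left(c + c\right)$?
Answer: $- \frac{8623726}{5} \approx -1.7247 \cdot 10^{6}$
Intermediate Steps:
$w = -1722614$ ($w = 4 - \left(2445349 - 722731\right) = 4 - 1722618 = -1722614$)
$V{\left(c \right)} = 74 c$ ($V{\left(c \right)} = 37 \left(c + c\right) = 37 \cdot 2 c = 74 c$)
$R = - \frac{144}{5}$ ($R = \frac{\left(-21 + 13\right) 18}{5} = \frac{\left(-8\right) 18}{5} = \frac{1}{5} \left(-144\right) = - \frac{144}{5} \approx -28.8$)
$d{\left(H \right)} = 74 H$
$d{\left(R \right)} + w = 74 \left(- \frac{144}{5}\right) - 1722614 = - \frac{10656}{5} - 1722614 = - \frac{8623726}{5}$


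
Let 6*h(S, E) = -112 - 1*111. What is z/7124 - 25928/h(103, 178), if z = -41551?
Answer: 1099000559/1588652 ≈ 691.78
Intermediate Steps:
h(S, E) = -223/6 (h(S, E) = (-112 - 1*111)/6 = (-112 - 111)/6 = (1/6)*(-223) = -223/6)
z/7124 - 25928/h(103, 178) = -41551/7124 - 25928/(-223/6) = -41551*1/7124 - 25928*(-6/223) = -41551/7124 + 155568/223 = 1099000559/1588652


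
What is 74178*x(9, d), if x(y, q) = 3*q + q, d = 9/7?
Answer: 2670408/7 ≈ 3.8149e+5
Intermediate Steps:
d = 9/7 (d = 9*(⅐) = 9/7 ≈ 1.2857)
x(y, q) = 4*q
74178*x(9, d) = 74178*(4*(9/7)) = 74178*(36/7) = 2670408/7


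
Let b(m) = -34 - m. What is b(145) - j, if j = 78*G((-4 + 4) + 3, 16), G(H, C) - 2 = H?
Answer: -569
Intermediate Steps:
G(H, C) = 2 + H
j = 390 (j = 78*(2 + ((-4 + 4) + 3)) = 78*(2 + (0 + 3)) = 78*(2 + 3) = 78*5 = 390)
b(145) - j = (-34 - 1*145) - 1*390 = (-34 - 145) - 390 = -179 - 390 = -569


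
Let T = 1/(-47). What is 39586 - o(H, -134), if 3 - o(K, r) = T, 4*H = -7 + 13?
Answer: 1860400/47 ≈ 39583.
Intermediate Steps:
T = -1/47 ≈ -0.021277
H = 3/2 (H = (-7 + 13)/4 = (¼)*6 = 3/2 ≈ 1.5000)
o(K, r) = 142/47 (o(K, r) = 3 - 1*(-1/47) = 3 + 1/47 = 142/47)
39586 - o(H, -134) = 39586 - 1*142/47 = 39586 - 142/47 = 1860400/47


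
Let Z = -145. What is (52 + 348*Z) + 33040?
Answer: -17368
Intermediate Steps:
(52 + 348*Z) + 33040 = (52 + 348*(-145)) + 33040 = (52 - 50460) + 33040 = -50408 + 33040 = -17368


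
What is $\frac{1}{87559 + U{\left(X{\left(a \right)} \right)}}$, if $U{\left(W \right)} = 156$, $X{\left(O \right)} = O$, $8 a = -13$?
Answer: $\frac{1}{87715} \approx 1.1401 \cdot 10^{-5}$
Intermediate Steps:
$a = - \frac{13}{8}$ ($a = \frac{1}{8} \left(-13\right) = - \frac{13}{8} \approx -1.625$)
$\frac{1}{87559 + U{\left(X{\left(a \right)} \right)}} = \frac{1}{87559 + 156} = \frac{1}{87715}$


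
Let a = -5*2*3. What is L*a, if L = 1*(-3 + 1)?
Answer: 60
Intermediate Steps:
a = -30 (a = -10*3 = -30)
L = -2 (L = 1*(-2) = -2)
L*a = -2*(-30) = 60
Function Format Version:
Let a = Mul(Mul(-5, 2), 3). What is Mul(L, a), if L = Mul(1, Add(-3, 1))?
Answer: 60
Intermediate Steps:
a = -30 (a = Mul(-10, 3) = -30)
L = -2 (L = Mul(1, -2) = -2)
Mul(L, a) = Mul(-2, -30) = 60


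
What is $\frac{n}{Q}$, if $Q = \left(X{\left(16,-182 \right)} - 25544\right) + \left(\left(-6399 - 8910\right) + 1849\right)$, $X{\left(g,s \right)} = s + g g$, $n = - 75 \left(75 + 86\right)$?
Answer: $\frac{2415}{7786} \approx 0.31017$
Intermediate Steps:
$n = -12075$ ($n = \left(-75\right) 161 = -12075$)
$X{\left(g,s \right)} = s + g^{2}$
$Q = -38930$ ($Q = \left(\left(-182 + 16^{2}\right) - 25544\right) + \left(\left(-6399 - 8910\right) + 1849\right) = \left(\left(-182 + 256\right) - 25544\right) + \left(-15309 + 1849\right) = \left(74 - 25544\right) - 13460 = -25470 - 13460 = -38930$)
$\frac{n}{Q} = - \frac{12075}{-38930} = \left(-12075\right) \left(- \frac{1}{38930}\right) = \frac{2415}{7786}$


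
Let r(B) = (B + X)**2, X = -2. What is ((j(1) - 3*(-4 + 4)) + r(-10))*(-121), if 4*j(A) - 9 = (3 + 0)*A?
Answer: -17787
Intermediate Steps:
j(A) = 9/4 + 3*A/4 (j(A) = 9/4 + ((3 + 0)*A)/4 = 9/4 + (3*A)/4 = 9/4 + 3*A/4)
r(B) = (-2 + B)**2 (r(B) = (B - 2)**2 = (-2 + B)**2)
((j(1) - 3*(-4 + 4)) + r(-10))*(-121) = (((9/4 + (3/4)*1) - 3*(-4 + 4)) + (-2 - 10)**2)*(-121) = (((9/4 + 3/4) - 3*0) + (-12)**2)*(-121) = ((3 - 1*0) + 144)*(-121) = ((3 + 0) + 144)*(-121) = (3 + 144)*(-121) = 147*(-121) = -17787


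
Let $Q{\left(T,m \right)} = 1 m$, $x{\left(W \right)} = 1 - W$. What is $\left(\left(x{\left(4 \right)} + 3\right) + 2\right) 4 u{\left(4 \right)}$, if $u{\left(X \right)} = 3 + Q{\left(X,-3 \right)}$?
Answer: $0$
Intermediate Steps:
$Q{\left(T,m \right)} = m$
$u{\left(X \right)} = 0$ ($u{\left(X \right)} = 3 - 3 = 0$)
$\left(\left(x{\left(4 \right)} + 3\right) + 2\right) 4 u{\left(4 \right)} = \left(\left(\left(1 - 4\right) + 3\right) + 2\right) 4 \cdot 0 = \left(\left(-3 + 3\right) + 2\right) 4 \cdot 0 = \left(0 + 2\right) 4 \cdot 0 = 2 \cdot 4 \cdot 0 = 8 \cdot 0 = 0$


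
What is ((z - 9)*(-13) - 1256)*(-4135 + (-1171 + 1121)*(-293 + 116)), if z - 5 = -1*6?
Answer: -5309090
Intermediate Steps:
z = -1 (z = 5 - 1*6 = 5 - 6 = -1)
((z - 9)*(-13) - 1256)*(-4135 + (-1171 + 1121)*(-293 + 116)) = ((-1 - 9)*(-13) - 1256)*(-4135 + (-1171 + 1121)*(-293 + 116)) = (-10*(-13) - 1256)*(-4135 - 50*(-177)) = (130 - 1256)*(-4135 + 8850) = -1126*4715 = -5309090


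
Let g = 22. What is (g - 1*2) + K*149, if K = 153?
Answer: 22817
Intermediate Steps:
(g - 1*2) + K*149 = (22 - 1*2) + 153*149 = (22 - 2) + 22797 = 20 + 22797 = 22817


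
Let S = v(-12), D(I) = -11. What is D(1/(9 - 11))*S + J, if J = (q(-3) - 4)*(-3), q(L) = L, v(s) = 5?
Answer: -34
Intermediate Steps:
S = 5
J = 21 (J = (-3 - 4)*(-3) = -7*(-3) = 21)
D(1/(9 - 11))*S + J = -11*5 + 21 = -55 + 21 = -34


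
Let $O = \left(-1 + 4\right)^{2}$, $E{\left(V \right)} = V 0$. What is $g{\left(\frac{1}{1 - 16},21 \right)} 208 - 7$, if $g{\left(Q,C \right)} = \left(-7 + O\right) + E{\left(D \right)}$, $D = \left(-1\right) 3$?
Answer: $409$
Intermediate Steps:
$D = -3$
$E{\left(V \right)} = 0$
$O = 9$ ($O = 3^{2} = 9$)
$g{\left(Q,C \right)} = 2$ ($g{\left(Q,C \right)} = \left(-7 + 9\right) + 0 = 2 + 0 = 2$)
$g{\left(\frac{1}{1 - 16},21 \right)} 208 - 7 = 2 \cdot 208 - 7 = 416 - 7 = 409$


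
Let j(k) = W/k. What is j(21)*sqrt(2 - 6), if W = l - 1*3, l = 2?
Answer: -2*I/21 ≈ -0.095238*I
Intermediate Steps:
W = -1 (W = 2 - 1*3 = 2 - 3 = -1)
j(k) = -1/k
j(21)*sqrt(2 - 6) = (-1/21)*sqrt(2 - 6) = (-1*1/21)*sqrt(-4) = -2*I/21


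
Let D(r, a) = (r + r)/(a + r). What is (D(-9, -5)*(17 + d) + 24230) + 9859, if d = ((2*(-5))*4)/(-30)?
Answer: 238788/7 ≈ 34113.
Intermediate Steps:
d = 4/3 (d = -10*4*(-1/30) = -40*(-1/30) = 4/3 ≈ 1.3333)
D(r, a) = 2*r/(a + r) (D(r, a) = (2*r)/(a + r) = 2*r/(a + r))
(D(-9, -5)*(17 + d) + 24230) + 9859 = ((2*(-9)/(-5 - 9))*(17 + 4/3) + 24230) + 9859 = ((2*(-9)/(-14))*(55/3) + 24230) + 9859 = ((2*(-9)*(-1/14))*(55/3) + 24230) + 9859 = ((9/7)*(55/3) + 24230) + 9859 = (165/7 + 24230) + 9859 = 169775/7 + 9859 = 238788/7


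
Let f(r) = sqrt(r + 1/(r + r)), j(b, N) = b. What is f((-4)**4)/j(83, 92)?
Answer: sqrt(262146)/2656 ≈ 0.19277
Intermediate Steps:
f(r) = sqrt(r + 1/(2*r))
f((-4)**4)/j(83, 92) = (sqrt(2/((-4)**4) + 4*(-4)**4)/2)/83 = (sqrt(2/256 + 4*256)/2)*(1/83) = (sqrt(2*(1/256) + 1024)/2)*(1/83) = (sqrt(1/128 + 1024)/2)*(1/83) = (sqrt(131073/128)/2)*(1/83) = ((sqrt(262146)/16)/2)*(1/83) = (sqrt(262146)/32)*(1/83) = sqrt(262146)/2656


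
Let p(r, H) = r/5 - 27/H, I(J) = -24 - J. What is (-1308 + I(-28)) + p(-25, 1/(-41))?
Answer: -202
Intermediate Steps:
p(r, H) = -27/H + r/5 (p(r, H) = r*(1/5) - 27/H = r/5 - 27/H = -27/H + r/5)
(-1308 + I(-28)) + p(-25, 1/(-41)) = (-1308 + (-24 - 1*(-28))) + (-27/(1/(-41)) + (1/5)*(-25)) = (-1308 + (-24 + 28)) + (-27/(-1/41) - 5) = (-1308 + 4) + (-27*(-41) - 5) = -1304 + (1107 - 5) = -1304 + 1102 = -202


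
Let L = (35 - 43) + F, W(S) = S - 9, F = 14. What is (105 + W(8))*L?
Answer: 624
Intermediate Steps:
W(S) = -9 + S
L = 6 (L = (35 - 43) + 14 = -8 + 14 = 6)
(105 + W(8))*L = (105 + (-9 + 8))*6 = (105 - 1)*6 = 104*6 = 624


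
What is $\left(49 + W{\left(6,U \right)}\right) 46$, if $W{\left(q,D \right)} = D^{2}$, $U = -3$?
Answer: $2668$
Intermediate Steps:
$\left(49 + W{\left(6,U \right)}\right) 46 = \left(49 + \left(-3\right)^{2}\right) 46 = \left(49 + 9\right) 46 = 58 \cdot 46 = 2668$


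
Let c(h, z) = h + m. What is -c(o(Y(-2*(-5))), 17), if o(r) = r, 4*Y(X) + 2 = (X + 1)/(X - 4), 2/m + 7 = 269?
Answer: 107/3144 ≈ 0.034033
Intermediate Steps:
m = 1/131 (m = 2/(-7 + 269) = 2/262 = 2*(1/262) = 1/131 ≈ 0.0076336)
Y(X) = -½ + (1 + X)/(4*(-4 + X)) (Y(X) = -½ + ((X + 1)/(X - 4))/4 = -½ + ((1 + X)/(-4 + X))/4 = -½ + (1 + X)/(4*(-4 + X)))
c(h, z) = 1/131 + h (c(h, z) = h + 1/131 = 1/131 + h)
-c(o(Y(-2*(-5))), 17) = -(1/131 + (9 - (-2)*(-5))/(4*(-4 - 2*(-5)))) = -(1/131 + (9 - 1*10)/(4*(-4 + 10))) = -(1/131 + (¼)*(9 - 10)/6) = -(1/131 + (¼)*(⅙)*(-1)) = -(1/131 - 1/24) = -1*(-107/3144) = 107/3144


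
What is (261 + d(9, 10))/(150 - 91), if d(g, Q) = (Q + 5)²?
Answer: 486/59 ≈ 8.2373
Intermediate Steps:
d(g, Q) = (5 + Q)²
(261 + d(9, 10))/(150 - 91) = (261 + (5 + 10)²)/(150 - 91) = (261 + 15²)/59 = (261 + 225)*(1/59) = 486*(1/59) = 486/59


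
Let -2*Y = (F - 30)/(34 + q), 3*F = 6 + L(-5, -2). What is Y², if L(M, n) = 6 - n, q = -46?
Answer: 361/324 ≈ 1.1142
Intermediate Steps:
F = 14/3 (F = (6 + (6 - 1*(-2)))/3 = (6 + (6 + 2))/3 = (6 + 8)/3 = (⅓)*14 = 14/3 ≈ 4.6667)
Y = -19/18 (Y = -(14/3 - 30)/(2*(34 - 46)) = -(-38)/(3*(-12)) = -(-38)*(-1)/(3*12) = -½*19/9 = -19/18 ≈ -1.0556)
Y² = (-19/18)² = 361/324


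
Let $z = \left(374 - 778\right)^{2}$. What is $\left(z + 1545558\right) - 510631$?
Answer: $1198143$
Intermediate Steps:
$z = 163216$ ($z = \left(-404\right)^{2} = 163216$)
$\left(z + 1545558\right) - 510631 = \left(163216 + 1545558\right) - 510631 = 1708774 - 510631 = 1198143$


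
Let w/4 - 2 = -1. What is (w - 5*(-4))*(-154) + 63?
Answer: -3633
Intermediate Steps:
w = 4 (w = 8 + 4*(-1) = 8 - 4 = 4)
(w - 5*(-4))*(-154) + 63 = (4 - 5*(-4))*(-154) + 63 = (4 + 20)*(-154) + 63 = 24*(-154) + 63 = -3696 + 63 = -3633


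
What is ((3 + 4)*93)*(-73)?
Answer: -47523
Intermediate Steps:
((3 + 4)*93)*(-73) = (7*93)*(-73) = 651*(-73) = -47523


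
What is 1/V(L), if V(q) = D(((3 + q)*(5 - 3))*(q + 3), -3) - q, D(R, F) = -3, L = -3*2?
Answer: ⅓ ≈ 0.33333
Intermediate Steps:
L = -6
V(q) = -3 - q
1/V(L) = 1/(-3 - 1*(-6)) = 1/(-3 + 6) = 1/3 = ⅓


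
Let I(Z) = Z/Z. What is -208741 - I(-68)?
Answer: -208742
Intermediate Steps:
I(Z) = 1
-208741 - I(-68) = -208741 - 1*1 = -208741 - 1 = -208742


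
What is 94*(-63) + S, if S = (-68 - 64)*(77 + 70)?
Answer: -25326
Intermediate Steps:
S = -19404 (S = -132*147 = -19404)
94*(-63) + S = 94*(-63) - 19404 = -5922 - 19404 = -25326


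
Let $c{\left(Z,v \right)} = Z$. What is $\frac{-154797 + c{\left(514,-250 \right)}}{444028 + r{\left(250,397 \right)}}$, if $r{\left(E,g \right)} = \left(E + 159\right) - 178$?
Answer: $- \frac{154283}{444259} \approx -0.34728$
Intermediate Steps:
$r{\left(E,g \right)} = -19 + E$ ($r{\left(E,g \right)} = \left(159 + E\right) - 178 = -19 + E$)
$\frac{-154797 + c{\left(514,-250 \right)}}{444028 + r{\left(250,397 \right)}} = \frac{-154797 + 514}{444028 + \left(-19 + 250\right)} = - \frac{154283}{444028 + 231} = - \frac{154283}{444259}$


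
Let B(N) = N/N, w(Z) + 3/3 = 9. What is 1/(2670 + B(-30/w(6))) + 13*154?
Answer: 5347343/2671 ≈ 2002.0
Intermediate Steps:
w(Z) = 8 (w(Z) = -1 + 9 = 8)
B(N) = 1
1/(2670 + B(-30/w(6))) + 13*154 = 1/(2670 + 1) + 13*154 = 1/2671 + 2002 = 5347343/2671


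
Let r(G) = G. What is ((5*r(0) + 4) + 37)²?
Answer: 1681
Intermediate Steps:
((5*r(0) + 4) + 37)² = ((5*0 + 4) + 37)² = ((0 + 4) + 37)² = (4 + 37)² = 41² = 1681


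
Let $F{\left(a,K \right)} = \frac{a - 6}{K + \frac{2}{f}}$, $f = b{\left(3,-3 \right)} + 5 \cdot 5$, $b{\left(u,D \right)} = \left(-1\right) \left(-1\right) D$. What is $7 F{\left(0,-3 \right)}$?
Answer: $\frac{231}{16} \approx 14.438$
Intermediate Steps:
$b{\left(u,D \right)} = D$ ($b{\left(u,D \right)} = 1 D = D$)
$f = 22$ ($f = -3 + 5 \cdot 5 = -3 + 25 = 22$)
$F{\left(a,K \right)} = \frac{-6 + a}{\frac{1}{11} + K}$ ($F{\left(a,K \right)} = \frac{a - 6}{K + \frac{2}{22}} = \frac{-6 + a}{K + 2 \cdot \frac{1}{22}} = \frac{-6 + a}{K + \frac{1}{11}} = \frac{-6 + a}{\frac{1}{11} + K}$)
$7 F{\left(0,-3 \right)} = 7 \frac{11 \left(-6 + 0\right)}{1 + 11 \left(-3\right)} = 7 \cdot 11 \frac{1}{1 - 33} \left(-6\right) = 7 \cdot 11 \frac{1}{-32} \left(-6\right) = 7 \cdot 11 \left(- \frac{1}{32}\right) \left(-6\right) = 7 \cdot \frac{33}{16} = \frac{231}{16}$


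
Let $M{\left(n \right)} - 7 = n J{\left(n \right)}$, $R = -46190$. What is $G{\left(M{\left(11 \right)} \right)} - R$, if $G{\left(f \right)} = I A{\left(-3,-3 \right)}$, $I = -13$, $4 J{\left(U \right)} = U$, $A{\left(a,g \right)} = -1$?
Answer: $46203$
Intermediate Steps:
$J{\left(U \right)} = \frac{U}{4}$
$M{\left(n \right)} = 7 + \frac{n^{2}}{4}$ ($M{\left(n \right)} = 7 + n \frac{n}{4} = 7 + \frac{n^{2}}{4}$)
$G{\left(f \right)} = 13$ ($G{\left(f \right)} = \left(-13\right) \left(-1\right) = 13$)
$G{\left(M{\left(11 \right)} \right)} - R = 13 - -46190 = 13 + 46190 = 46203$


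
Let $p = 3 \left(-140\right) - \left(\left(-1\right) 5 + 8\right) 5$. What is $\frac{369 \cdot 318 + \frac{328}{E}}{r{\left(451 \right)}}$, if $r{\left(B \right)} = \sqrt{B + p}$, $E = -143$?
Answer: $\frac{8389789}{286} \approx 29335.0$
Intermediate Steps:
$p = -435$ ($p = -420 - \left(-5 + 8\right) 5 = -420 - 3 \cdot 5 = -420 - 15 = -435$)
$r{\left(B \right)} = \sqrt{-435 + B}$ ($r{\left(B \right)} = \sqrt{B - 435} = \sqrt{-435 + B}$)
$\frac{369 \cdot 318 + \frac{328}{E}}{r{\left(451 \right)}} = \frac{369 \cdot 318 + \frac{328}{-143}}{\sqrt{-435 + 451}} = \frac{117342 + 328 \left(- \frac{1}{143}\right)}{\sqrt{16}} = \frac{117342 - \frac{328}{143}}{4} = \frac{16779578}{143} \cdot \frac{1}{4} = \frac{8389789}{286}$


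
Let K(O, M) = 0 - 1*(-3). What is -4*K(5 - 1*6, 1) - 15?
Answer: -27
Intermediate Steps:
K(O, M) = 3 (K(O, M) = 0 + 3 = 3)
-4*K(5 - 1*6, 1) - 15 = -4*3 - 15 = -12 - 15 = -27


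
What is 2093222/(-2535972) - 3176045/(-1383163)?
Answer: 2579546984777/1753831319718 ≈ 1.4708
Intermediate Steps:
2093222/(-2535972) - 3176045/(-1383163) = 2093222*(-1/2535972) - 3176045*(-1/1383163) = -1046611/1267986 + 3176045/1383163 = 2579546984777/1753831319718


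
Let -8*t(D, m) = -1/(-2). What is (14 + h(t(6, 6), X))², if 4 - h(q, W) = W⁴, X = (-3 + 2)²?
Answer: 289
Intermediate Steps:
X = 1 (X = (-1)² = 1)
t(D, m) = -1/16 (t(D, m) = -(-1)/(8*(-2)) = -(-1)*(-1)/(8*2) = -⅛*½ = -1/16)
h(q, W) = 4 - W⁴
(14 + h(t(6, 6), X))² = (14 + (4 - 1*1⁴))² = (14 + (4 - 1*1))² = (14 + (4 - 1))² = (14 + 3)² = 17² = 289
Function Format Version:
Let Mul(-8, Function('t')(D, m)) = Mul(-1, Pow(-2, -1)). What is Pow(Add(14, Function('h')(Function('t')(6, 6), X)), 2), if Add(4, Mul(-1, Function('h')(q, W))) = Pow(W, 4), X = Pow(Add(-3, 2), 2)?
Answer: 289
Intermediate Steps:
X = 1 (X = Pow(-1, 2) = 1)
Function('t')(D, m) = Rational(-1, 16) (Function('t')(D, m) = Mul(Rational(-1, 8), Mul(-1, Pow(-2, -1))) = Mul(Rational(-1, 8), Mul(-1, Rational(-1, 2))) = Mul(Rational(-1, 8), Rational(1, 2)) = Rational(-1, 16))
Function('h')(q, W) = Add(4, Mul(-1, Pow(W, 4)))
Pow(Add(14, Function('h')(Function('t')(6, 6), X)), 2) = Pow(Add(14, Add(4, Mul(-1, Pow(1, 4)))), 2) = Pow(Add(14, Add(4, Mul(-1, 1))), 2) = Pow(Add(14, Add(4, -1)), 2) = Pow(Add(14, 3), 2) = Pow(17, 2) = 289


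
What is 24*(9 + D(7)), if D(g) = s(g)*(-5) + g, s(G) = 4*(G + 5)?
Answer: -5376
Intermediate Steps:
s(G) = 20 + 4*G (s(G) = 4*(5 + G) = 20 + 4*G)
D(g) = -100 - 19*g (D(g) = (20 + 4*g)*(-5) + g = (-100 - 20*g) + g = -100 - 19*g)
24*(9 + D(7)) = 24*(9 + (-100 - 19*7)) = 24*(9 + (-100 - 133)) = 24*(9 - 233) = 24*(-224) = -5376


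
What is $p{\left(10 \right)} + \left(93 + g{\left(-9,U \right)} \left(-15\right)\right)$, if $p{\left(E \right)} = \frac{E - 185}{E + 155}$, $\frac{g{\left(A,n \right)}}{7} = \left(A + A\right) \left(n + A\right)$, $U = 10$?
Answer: $\frac{65404}{33} \approx 1981.9$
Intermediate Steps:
$g{\left(A,n \right)} = 14 A \left(A + n\right)$ ($g{\left(A,n \right)} = 7 \left(A + A\right) \left(n + A\right) = 7 \cdot 2 A \left(A + n\right) = 14 A \left(A + n\right)$)
$p{\left(E \right)} = \frac{-185 + E}{155 + E}$
$p{\left(10 \right)} + \left(93 + g{\left(-9,U \right)} \left(-15\right)\right) = \frac{-185 + 10}{155 + 10} + \left(93 + 14 \left(-9\right) \left(-9 + 10\right) \left(-15\right)\right) = \frac{1}{165} \left(-175\right) + \left(93 + 14 \left(-9\right) 1 \left(-15\right)\right) = \frac{1}{165} \left(-175\right) + \left(93 - -1890\right) = - \frac{35}{33} + \left(93 + 1890\right) = - \frac{35}{33} + 1983 = \frac{65404}{33}$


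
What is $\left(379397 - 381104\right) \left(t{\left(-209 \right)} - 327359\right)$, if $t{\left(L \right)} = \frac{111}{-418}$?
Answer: $\frac{233579347311}{418} \approx 5.588 \cdot 10^{8}$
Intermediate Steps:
$t{\left(L \right)} = - \frac{111}{418}$ ($t{\left(L \right)} = 111 \left(- \frac{1}{418}\right) = - \frac{111}{418}$)
$\left(379397 - 381104\right) \left(t{\left(-209 \right)} - 327359\right) = \left(379397 - 381104\right) \left(- \frac{111}{418} - 327359\right) = \left(-1707\right) \left(- \frac{136836173}{418}\right) = \frac{233579347311}{418}$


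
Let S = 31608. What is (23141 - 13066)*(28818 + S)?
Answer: 608791950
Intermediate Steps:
(23141 - 13066)*(28818 + S) = (23141 - 13066)*(28818 + 31608) = 10075*60426 = 608791950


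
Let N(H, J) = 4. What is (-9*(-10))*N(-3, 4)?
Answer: 360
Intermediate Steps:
(-9*(-10))*N(-3, 4) = -9*(-10)*4 = 90*4 = 360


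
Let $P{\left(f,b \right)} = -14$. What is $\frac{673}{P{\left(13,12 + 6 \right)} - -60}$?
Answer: $\frac{673}{46} \approx 14.63$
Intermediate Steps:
$\frac{673}{P{\left(13,12 + 6 \right)} - -60} = \frac{673}{-14 - -60} = \frac{673}{-14 + 60} = \frac{673}{46}$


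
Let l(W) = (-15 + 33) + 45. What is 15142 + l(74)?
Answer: 15205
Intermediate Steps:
l(W) = 63 (l(W) = 18 + 45 = 63)
15142 + l(74) = 15142 + 63 = 15205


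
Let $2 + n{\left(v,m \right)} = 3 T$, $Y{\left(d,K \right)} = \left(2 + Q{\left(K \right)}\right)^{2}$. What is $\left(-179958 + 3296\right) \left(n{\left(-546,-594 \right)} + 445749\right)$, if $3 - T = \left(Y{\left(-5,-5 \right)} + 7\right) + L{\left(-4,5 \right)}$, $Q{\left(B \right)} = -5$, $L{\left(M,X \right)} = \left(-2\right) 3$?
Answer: $-78742846612$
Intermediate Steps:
$L{\left(M,X \right)} = -6$
$Y{\left(d,K \right)} = 9$ ($Y{\left(d,K \right)} = \left(2 - 5\right)^{2} = \left(-3\right)^{2} = 9$)
$T = -7$ ($T = 3 - \left(\left(9 + 7\right) - 6\right) = 3 - \left(16 - 6\right) = 3 - 10 = -7$)
$n{\left(v,m \right)} = -23$ ($n{\left(v,m \right)} = -2 + 3 \left(-7\right) = -2 - 21 = -23$)
$\left(-179958 + 3296\right) \left(n{\left(-546,-594 \right)} + 445749\right) = \left(-179958 + 3296\right) \left(-23 + 445749\right) = \left(-176662\right) 445726 = -78742846612$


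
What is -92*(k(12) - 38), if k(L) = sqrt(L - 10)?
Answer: 3496 - 92*sqrt(2) ≈ 3365.9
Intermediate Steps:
k(L) = sqrt(-10 + L)
-92*(k(12) - 38) = -92*(sqrt(-10 + 12) - 38) = -92*(sqrt(2) - 38) = -92*(-38 + sqrt(2)) = 3496 - 92*sqrt(2)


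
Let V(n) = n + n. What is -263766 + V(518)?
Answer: -262730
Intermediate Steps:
V(n) = 2*n
-263766 + V(518) = -263766 + 2*518 = -263766 + 1036 = -262730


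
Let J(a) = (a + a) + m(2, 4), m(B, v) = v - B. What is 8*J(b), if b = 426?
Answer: 6832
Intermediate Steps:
J(a) = 2 + 2*a (J(a) = (a + a) + (4 - 1*2) = 2*a + (4 - 2) = 2*a + 2 = 2 + 2*a)
8*J(b) = 8*(2 + 2*426) = 8*(2 + 852) = 8*854 = 6832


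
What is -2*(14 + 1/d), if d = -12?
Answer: -167/6 ≈ -27.833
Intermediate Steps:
-2*(14 + 1/d) = -2*(14 + 1/(-12)) = -2*(14 - 1/12) = -2*167/12 = -167/6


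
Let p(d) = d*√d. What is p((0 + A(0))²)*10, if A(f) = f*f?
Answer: 0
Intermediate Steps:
A(f) = f²
p(d) = d^(3/2)
p((0 + A(0))²)*10 = ((0 + 0²)²)^(3/2)*10 = ((0 + 0)²)^(3/2)*10 = (0²)^(3/2)*10 = 0^(3/2)*10 = 0*10 = 0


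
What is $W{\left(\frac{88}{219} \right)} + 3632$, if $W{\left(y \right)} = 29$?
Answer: $3661$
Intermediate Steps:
$W{\left(\frac{88}{219} \right)} + 3632 = 29 + 3632 = 3661$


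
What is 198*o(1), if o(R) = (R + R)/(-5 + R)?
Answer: -99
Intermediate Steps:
o(R) = 2*R/(-5 + R) (o(R) = (2*R)/(-5 + R) = 2*R/(-5 + R))
198*o(1) = 198*(2*1/(-5 + 1)) = 198*(2*1/(-4)) = 198*(2*1*(-1/4)) = 198*(-1/2) = -99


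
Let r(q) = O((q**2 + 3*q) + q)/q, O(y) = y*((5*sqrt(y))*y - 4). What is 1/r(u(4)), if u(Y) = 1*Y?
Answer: 1/1638368 + 5*sqrt(2)/51199 ≈ 0.00013872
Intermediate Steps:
u(Y) = Y
O(y) = y*(-4 + 5*y**(3/2)) (O(y) = y*(5*y**(3/2) - 4) = y*(-4 + 5*y**(3/2)))
r(q) = (-16*q - 4*q**2 + 5*(q**2 + 4*q)**(5/2))/q (r(q) = (-4*((q**2 + 3*q) + q) + 5*((q**2 + 3*q) + q)**(5/2))/q = (-4*(q**2 + 4*q) + 5*(q**2 + 4*q)**(5/2))/q = ((-16*q - 4*q**2) + 5*(q**2 + 4*q)**(5/2))/q = (-16*q - 4*q**2 + 5*(q**2 + 4*q)**(5/2))/q)
1/r(u(4)) = 1/((5*(4*(4 + 4))**(5/2) - 4*4*(4 + 4))/4) = 1/((5*(4*8)**(5/2) - 4*4*8)/4) = 1/((5*32**(5/2) - 128)/4) = 1/((5*(4096*sqrt(2)) - 128)/4) = 1/((20480*sqrt(2) - 128)/4) = 1/((-128 + 20480*sqrt(2))/4) = 1/(-32 + 5120*sqrt(2))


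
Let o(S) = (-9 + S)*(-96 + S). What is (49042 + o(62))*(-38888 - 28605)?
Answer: -3188369320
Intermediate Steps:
o(S) = (-96 + S)*(-9 + S)
(49042 + o(62))*(-38888 - 28605) = (49042 + (864 + 62² - 105*62))*(-38888 - 28605) = (49042 + (864 + 3844 - 6510))*(-67493) = (49042 - 1802)*(-67493) = 47240*(-67493) = -3188369320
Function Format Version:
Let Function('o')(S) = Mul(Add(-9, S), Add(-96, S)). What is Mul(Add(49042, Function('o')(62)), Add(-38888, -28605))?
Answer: -3188369320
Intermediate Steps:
Function('o')(S) = Mul(Add(-96, S), Add(-9, S))
Mul(Add(49042, Function('o')(62)), Add(-38888, -28605)) = Mul(Add(49042, Add(864, Pow(62, 2), Mul(-105, 62))), Add(-38888, -28605)) = Mul(Add(49042, Add(864, 3844, -6510)), -67493) = Mul(Add(49042, -1802), -67493) = Mul(47240, -67493) = -3188369320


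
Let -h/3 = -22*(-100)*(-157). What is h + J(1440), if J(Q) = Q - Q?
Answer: 1036200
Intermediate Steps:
h = 1036200 (h = -3*(-22*(-100))*(-157) = -6600*(-157) = -3*(-345400) = 1036200)
J(Q) = 0
h + J(1440) = 1036200 + 0 = 1036200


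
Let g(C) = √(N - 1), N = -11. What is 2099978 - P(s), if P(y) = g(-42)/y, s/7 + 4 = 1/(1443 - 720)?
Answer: 2099978 + 1446*I*√3/20237 ≈ 2.1e+6 + 0.12376*I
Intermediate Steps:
s = -20237/723 (s = -28 + 7/(1443 - 720) = -28 + 7/723 = -20237/723 ≈ -27.990)
g(C) = 2*I*√3 (g(C) = √(-11 - 1) = √(-12) = 2*I*√3)
P(y) = 2*I*√3/y (P(y) = (2*I*√3)/y = 2*I*√3/y)
2099978 - P(s) = 2099978 - 2*I*√3/(-20237/723) = 2099978 - 2*I*√3*(-723)/20237 = 2099978 - (-1446)*I*√3/20237 = 2099978 + 1446*I*√3/20237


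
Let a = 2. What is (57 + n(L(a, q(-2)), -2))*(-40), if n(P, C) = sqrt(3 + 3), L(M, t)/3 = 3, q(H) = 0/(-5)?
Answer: -2280 - 40*sqrt(6) ≈ -2378.0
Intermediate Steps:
q(H) = 0 (q(H) = 0*(-1/5) = 0)
L(M, t) = 9 (L(M, t) = 3*3 = 9)
n(P, C) = sqrt(6)
(57 + n(L(a, q(-2)), -2))*(-40) = (57 + sqrt(6))*(-40) = -2280 - 40*sqrt(6)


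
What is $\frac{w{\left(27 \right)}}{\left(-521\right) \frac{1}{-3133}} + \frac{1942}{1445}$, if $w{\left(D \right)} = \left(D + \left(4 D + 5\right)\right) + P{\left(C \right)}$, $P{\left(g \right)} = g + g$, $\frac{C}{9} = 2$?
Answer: $\frac{797796342}{752845} \approx 1059.7$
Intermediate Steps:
$C = 18$ ($C = 9 \cdot 2 = 18$)
$P{\left(g \right)} = 2 g$
$w{\left(D \right)} = 41 + 5 D$ ($w{\left(D \right)} = \left(D + \left(4 D + 5\right)\right) + 2 \cdot 18 = \left(D + \left(5 + 4 D\right)\right) + 36 = \left(5 + 5 D\right) + 36 = 41 + 5 D$)
$\frac{w{\left(27 \right)}}{\left(-521\right) \frac{1}{-3133}} + \frac{1942}{1445} = \frac{41 + 5 \cdot 27}{\left(-521\right) \frac{1}{-3133}} + \frac{1942}{1445} = \frac{41 + 135}{\left(-521\right) \left(- \frac{1}{3133}\right)} + 1942 \cdot \frac{1}{1445} = \frac{176}{\frac{521}{3133}} + \frac{1942}{1445} = 176 \cdot \frac{3133}{521} + \frac{1942}{1445} = \frac{551408}{521} + \frac{1942}{1445} = \frac{797796342}{752845}$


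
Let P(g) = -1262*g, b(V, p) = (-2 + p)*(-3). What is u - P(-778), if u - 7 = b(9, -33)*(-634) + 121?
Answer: -1048278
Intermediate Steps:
b(V, p) = 6 - 3*p
u = -66442 (u = 7 + ((6 - 3*(-33))*(-634) + 121) = 7 + ((6 + 99)*(-634) + 121) = 7 + (105*(-634) + 121) = 7 + (-66570 + 121) = 7 - 66449 = -66442)
u - P(-778) = -66442 - (-1262)*(-778) = -66442 - 1*981836 = -66442 - 981836 = -1048278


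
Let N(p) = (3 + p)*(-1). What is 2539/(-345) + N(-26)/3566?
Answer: -9046139/1230270 ≈ -7.3530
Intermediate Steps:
N(p) = -3 - p
2539/(-345) + N(-26)/3566 = 2539/(-345) + (-3 - 1*(-26))/3566 = 2539*(-1/345) + (-3 + 26)*(1/3566) = -2539/345 + 23*(1/3566) = -2539/345 + 23/3566 = -9046139/1230270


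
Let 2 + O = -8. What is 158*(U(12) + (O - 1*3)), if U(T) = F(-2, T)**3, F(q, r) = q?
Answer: -3318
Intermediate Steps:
O = -10 (O = -2 - 8 = -10)
U(T) = -8 (U(T) = (-2)**3 = -8)
158*(U(12) + (O - 1*3)) = 158*(-8 + (-10 - 1*3)) = 158*(-8 + (-10 - 3)) = 158*(-8 - 13) = 158*(-21) = -3318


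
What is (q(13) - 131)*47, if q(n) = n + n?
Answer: -4935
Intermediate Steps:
q(n) = 2*n
(q(13) - 131)*47 = (2*13 - 131)*47 = (26 - 131)*47 = -105*47 = -4935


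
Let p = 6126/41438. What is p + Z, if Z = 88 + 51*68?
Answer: 73679827/20719 ≈ 3556.1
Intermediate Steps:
p = 3063/20719 (p = 6126*(1/41438) = 3063/20719 ≈ 0.14784)
Z = 3556 (Z = 88 + 3468 = 3556)
p + Z = 3063/20719 + 3556 = 73679827/20719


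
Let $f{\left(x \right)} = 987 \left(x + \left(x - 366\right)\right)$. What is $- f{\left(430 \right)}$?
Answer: $-487578$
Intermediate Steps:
$f{\left(x \right)} = -361242 + 1974 x$ ($f{\left(x \right)} = 987 \left(x + \left(x - 366\right)\right) = 987 \left(x + \left(-366 + x\right)\right) = 987 \left(-366 + 2 x\right) = -361242 + 1974 x$)
$- f{\left(430 \right)} = - (-361242 + 1974 \cdot 430) = - (-361242 + 848820) = \left(-1\right) 487578 = -487578$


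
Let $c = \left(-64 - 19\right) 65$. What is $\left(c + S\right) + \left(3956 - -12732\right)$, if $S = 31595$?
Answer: $42888$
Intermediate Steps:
$c = -5395$ ($c = \left(-83\right) 65 = -5395$)
$\left(c + S\right) + \left(3956 - -12732\right) = \left(-5395 + 31595\right) + \left(3956 - -12732\right) = 26200 + \left(3956 + 12732\right) = 26200 + 16688 = 42888$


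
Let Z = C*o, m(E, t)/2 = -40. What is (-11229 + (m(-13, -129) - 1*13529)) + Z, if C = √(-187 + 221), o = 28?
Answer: -24838 + 28*√34 ≈ -24675.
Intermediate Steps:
C = √34 ≈ 5.8309
m(E, t) = -80 (m(E, t) = 2*(-40) = -80)
Z = 28*√34 (Z = √34*28 = 28*√34 ≈ 163.27)
(-11229 + (m(-13, -129) - 1*13529)) + Z = (-11229 + (-80 - 1*13529)) + 28*√34 = (-11229 + (-80 - 13529)) + 28*√34 = (-11229 - 13609) + 28*√34 = -24838 + 28*√34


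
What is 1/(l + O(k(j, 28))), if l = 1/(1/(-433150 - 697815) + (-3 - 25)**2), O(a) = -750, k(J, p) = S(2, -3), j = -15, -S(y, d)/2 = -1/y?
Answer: -886676559/665006288285 ≈ -0.0013333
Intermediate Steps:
S(y, d) = 2/y (S(y, d) = -(-2)/y = 2/y)
k(J, p) = 1 (k(J, p) = 2/2 = 2*(1/2) = 1)
l = 1130965/886676559 (l = 1/(1/(-1130965) + (-28)**2) = 1/(-1/1130965 + 784) = 1/(886676559/1130965) = 1130965/886676559 ≈ 0.0012755)
1/(l + O(k(j, 28))) = 1/(1130965/886676559 - 750) = 1/(-665006288285/886676559) = -886676559/665006288285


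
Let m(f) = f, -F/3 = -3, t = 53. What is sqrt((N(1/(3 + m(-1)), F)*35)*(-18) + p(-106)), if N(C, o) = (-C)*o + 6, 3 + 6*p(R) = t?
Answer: I*sqrt(8430)/3 ≈ 30.605*I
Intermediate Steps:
F = 9 (F = -3*(-3) = 9)
p(R) = 25/3 (p(R) = -1/2 + (1/6)*53 = -1/2 + 53/6 = 25/3)
N(C, o) = 6 - C*o (N(C, o) = -C*o + 6 = 6 - C*o)
sqrt((N(1/(3 + m(-1)), F)*35)*(-18) + p(-106)) = sqrt(((6 - 1*9/(3 - 1))*35)*(-18) + 25/3) = sqrt(((6 - 1*9/2)*35)*(-18) + 25/3) = sqrt(((6 - 1*1/2*9)*35)*(-18) + 25/3) = sqrt(((6 - 9/2)*35)*(-18) + 25/3) = sqrt(((3/2)*35)*(-18) + 25/3) = sqrt((105/2)*(-18) + 25/3) = sqrt(-945 + 25/3) = sqrt(-2810/3) = I*sqrt(8430)/3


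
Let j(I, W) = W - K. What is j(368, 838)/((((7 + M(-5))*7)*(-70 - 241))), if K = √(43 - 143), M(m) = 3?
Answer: -419/10885 + I/2177 ≈ -0.038493 + 0.00045935*I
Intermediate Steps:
K = 10*I (K = √(-100) = 10*I ≈ 10.0*I)
j(I, W) = W - 10*I
j(368, 838)/((((7 + M(-5))*7)*(-70 - 241))) = (838 - 10*I)/((((7 + 3)*7)*(-70 - 241))) = (838 - 10*I)/(((10*7)*(-311))) = (838 - 10*I)/((70*(-311))) = (838 - 10*I)/(-21770) = (838 - 10*I)*(-1/21770) = -419/10885 + I/2177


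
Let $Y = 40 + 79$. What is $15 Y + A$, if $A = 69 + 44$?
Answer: $1898$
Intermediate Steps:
$Y = 119$
$A = 113$
$15 Y + A = 15 \cdot 119 + 113 = 1785 + 113 = 1898$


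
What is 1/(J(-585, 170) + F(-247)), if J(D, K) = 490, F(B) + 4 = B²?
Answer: 1/61495 ≈ 1.6261e-5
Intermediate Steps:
F(B) = -4 + B²
1/(J(-585, 170) + F(-247)) = 1/(490 + (-4 + (-247)²)) = 1/(490 + (-4 + 61009)) = 1/(490 + 61005) = 1/61495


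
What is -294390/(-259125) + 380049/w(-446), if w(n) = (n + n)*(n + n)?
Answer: 22181048139/13745095600 ≈ 1.6137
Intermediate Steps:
w(n) = 4*n² (w(n) = (2*n)*(2*n) = 4*n²)
-294390/(-259125) + 380049/w(-446) = -294390/(-259125) + 380049/((4*(-446)²)) = -294390*(-1/259125) + 380049/((4*198916)) = 19626/17275 + 380049/795664 = 22181048139/13745095600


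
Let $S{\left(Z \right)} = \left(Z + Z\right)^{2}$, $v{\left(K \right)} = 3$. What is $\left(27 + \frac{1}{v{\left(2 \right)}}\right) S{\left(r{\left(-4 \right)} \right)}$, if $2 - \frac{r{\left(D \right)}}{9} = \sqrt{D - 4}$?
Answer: $35424 \left(1 - i \sqrt{2}\right)^{2} \approx -35424.0 - 1.0019 \cdot 10^{5} i$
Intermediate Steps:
$r{\left(D \right)} = 18 - 9 \sqrt{-4 + D}$ ($r{\left(D \right)} = 18 - 9 \sqrt{D - 4} = 18 - 9 \sqrt{-4 + D}$)
$S{\left(Z \right)} = 4 Z^{2}$ ($S{\left(Z \right)} = \left(2 Z\right)^{2} = 4 Z^{2}$)
$\left(27 + \frac{1}{v{\left(2 \right)}}\right) S{\left(r{\left(-4 \right)} \right)} = \left(27 + \frac{1}{3}\right) 4 \left(18 - 9 \sqrt{-4 - 4}\right)^{2} = \left(27 + \frac{1}{3}\right) 4 \left(18 - 9 \sqrt{-8}\right)^{2} = \frac{82 \cdot 4 \left(18 - 9 \cdot 2 i \sqrt{2}\right)^{2}}{3} = \frac{82 \cdot 4 \left(18 - 18 i \sqrt{2}\right)^{2}}{3} = \frac{328 \left(18 - 18 i \sqrt{2}\right)^{2}}{3}$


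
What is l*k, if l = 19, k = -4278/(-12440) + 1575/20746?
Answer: 514635843/64520060 ≈ 7.9764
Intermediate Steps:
k = 27086097/64520060 (k = -4278*(-1/12440) + 1575*(1/20746) = 2139/6220 + 1575/20746 = 27086097/64520060 ≈ 0.41981)
l*k = 19*(27086097/64520060) = 514635843/64520060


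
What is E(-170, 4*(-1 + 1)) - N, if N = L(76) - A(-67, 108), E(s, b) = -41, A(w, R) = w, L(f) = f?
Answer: -184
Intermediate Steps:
N = 143 (N = 76 - 1*(-67) = 76 + 67 = 143)
E(-170, 4*(-1 + 1)) - N = -41 - 1*143 = -41 - 143 = -184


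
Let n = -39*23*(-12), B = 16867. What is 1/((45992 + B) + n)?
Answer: 1/73623 ≈ 1.3583e-5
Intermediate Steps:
n = 10764 (n = -897*(-12) = 10764)
1/((45992 + B) + n) = 1/((45992 + 16867) + 10764) = 1/(62859 + 10764) = 1/73623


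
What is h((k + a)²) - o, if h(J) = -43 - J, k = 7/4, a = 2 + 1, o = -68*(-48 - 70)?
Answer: -129433/16 ≈ -8089.6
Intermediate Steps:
o = 8024 (o = -68*(-118) = 8024)
a = 3
k = 7/4 (k = 7*(¼) = 7/4 ≈ 1.7500)
h((k + a)²) - o = (-43 - (7/4 + 3)²) - 1*8024 = (-43 - (19/4)²) - 8024 = (-43 - 1*361/16) - 8024 = (-43 - 361/16) - 8024 = -1049/16 - 8024 = -129433/16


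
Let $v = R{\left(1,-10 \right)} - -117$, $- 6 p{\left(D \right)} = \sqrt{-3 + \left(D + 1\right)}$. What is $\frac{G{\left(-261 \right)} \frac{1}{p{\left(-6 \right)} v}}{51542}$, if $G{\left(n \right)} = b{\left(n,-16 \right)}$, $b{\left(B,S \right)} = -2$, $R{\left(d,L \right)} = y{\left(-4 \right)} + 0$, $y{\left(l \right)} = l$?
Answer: $- \frac{3 i \sqrt{2}}{5824246} \approx - 7.2844 \cdot 10^{-7} i$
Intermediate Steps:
$R{\left(d,L \right)} = -4$ ($R{\left(d,L \right)} = -4 + 0 = -4$)
$p{\left(D \right)} = - \frac{\sqrt{-2 + D}}{6}$ ($p{\left(D \right)} = - \frac{\sqrt{-3 + \left(D + 1\right)}}{6} = - \frac{\sqrt{-3 + \left(1 + D\right)}}{6} = - \frac{\sqrt{-2 + D}}{6}$)
$v = 113$ ($v = -4 - -117 = -4 + 117 = 113$)
$G{\left(n \right)} = -2$
$\frac{G{\left(-261 \right)} \frac{1}{p{\left(-6 \right)} v}}{51542} = \frac{\left(-2\right) \frac{1}{- \frac{\sqrt{-2 - 6}}{6} \cdot 113}}{51542} = - \frac{2}{- \frac{\sqrt{-8}}{6} \cdot 113} \cdot \frac{1}{51542} = - \frac{2}{- \frac{2 i \sqrt{2}}{6} \cdot 113} \cdot \frac{1}{51542} = - \frac{2}{- \frac{i \sqrt{2}}{3} \cdot 113} \cdot \frac{1}{51542} = - \frac{2}{\left(- \frac{113}{3}\right) i \sqrt{2}} \cdot \frac{1}{51542} = - 2 \frac{3 i \sqrt{2}}{226} \cdot \frac{1}{51542} = - \frac{3 i \sqrt{2}}{113} \cdot \frac{1}{51542} = - \frac{3 i \sqrt{2}}{5824246}$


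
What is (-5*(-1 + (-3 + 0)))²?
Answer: 400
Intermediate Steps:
(-5*(-1 + (-3 + 0)))² = (-5*(-1 - 3))² = (-5*(-4))² = 20² = 400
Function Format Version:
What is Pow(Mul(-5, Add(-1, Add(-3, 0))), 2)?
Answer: 400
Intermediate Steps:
Pow(Mul(-5, Add(-1, Add(-3, 0))), 2) = Pow(Mul(-5, Add(-1, -3)), 2) = Pow(Mul(-5, -4), 2) = Pow(20, 2) = 400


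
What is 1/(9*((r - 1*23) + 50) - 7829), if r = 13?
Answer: -1/7469 ≈ -0.00013389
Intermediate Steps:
1/(9*((r - 1*23) + 50) - 7829) = 1/(9*((13 - 1*23) + 50) - 7829) = 1/(9*((13 - 23) + 50) - 7829) = 1/(9*(-10 + 50) - 7829) = 1/(9*40 - 7829) = 1/(360 - 7829) = 1/(-7469) = -1/7469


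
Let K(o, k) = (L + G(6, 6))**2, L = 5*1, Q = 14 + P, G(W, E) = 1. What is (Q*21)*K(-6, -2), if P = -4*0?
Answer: 10584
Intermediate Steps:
P = 0
Q = 14 (Q = 14 + 0 = 14)
L = 5
K(o, k) = 36 (K(o, k) = (5 + 1)**2 = 6**2 = 36)
(Q*21)*K(-6, -2) = (14*21)*36 = 294*36 = 10584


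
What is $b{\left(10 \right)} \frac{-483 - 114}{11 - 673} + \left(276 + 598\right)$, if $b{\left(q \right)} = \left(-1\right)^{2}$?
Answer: $\frac{579185}{662} \approx 874.9$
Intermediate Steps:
$b{\left(q \right)} = 1$
$b{\left(10 \right)} \frac{-483 - 114}{11 - 673} + \left(276 + 598\right) = 1 \frac{-483 - 114}{11 - 673} + \left(276 + 598\right) = 1 \left(- \frac{597}{-662}\right) + 874 = 1 \left(\left(-597\right) \left(- \frac{1}{662}\right)\right) + 874 = 1 \cdot \frac{597}{662} + 874 = \frac{597}{662} + 874 = \frac{579185}{662}$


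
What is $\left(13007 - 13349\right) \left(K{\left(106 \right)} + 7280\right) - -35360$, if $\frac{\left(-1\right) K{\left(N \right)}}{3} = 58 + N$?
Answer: $-2286136$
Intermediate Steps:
$K{\left(N \right)} = -174 - 3 N$ ($K{\left(N \right)} = - 3 \left(58 + N\right) = -174 - 3 N$)
$\left(13007 - 13349\right) \left(K{\left(106 \right)} + 7280\right) - -35360 = \left(13007 - 13349\right) \left(\left(-174 - 318\right) + 7280\right) - -35360 = - 342 \left(\left(-174 - 318\right) + 7280\right) + 35360 = - 342 \left(-492 + 7280\right) + 35360 = \left(-342\right) 6788 + 35360 = -2321496 + 35360 = -2286136$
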